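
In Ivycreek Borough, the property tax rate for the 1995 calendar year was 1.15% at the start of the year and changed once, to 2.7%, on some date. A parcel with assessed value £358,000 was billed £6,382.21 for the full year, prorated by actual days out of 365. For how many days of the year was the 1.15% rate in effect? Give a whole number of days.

Let d = days at the first rate; then 365 − d days at the second rate.
£358,000 × [1.15%·d + 2.7%·(365−d)] / 365 = £6,382.21
Solving gives d = 216, so the new rate took effect on 5 Aug 1995.

216 days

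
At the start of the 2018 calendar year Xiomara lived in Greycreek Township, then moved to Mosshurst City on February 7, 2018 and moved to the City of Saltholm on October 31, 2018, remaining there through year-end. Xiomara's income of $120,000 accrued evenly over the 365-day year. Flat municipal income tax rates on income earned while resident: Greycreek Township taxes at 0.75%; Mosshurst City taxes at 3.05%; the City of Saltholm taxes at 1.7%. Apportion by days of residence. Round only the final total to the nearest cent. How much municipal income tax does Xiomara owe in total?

$3,105.04

Greycreek Township, January 1 – February 6, 2018: 37 days → $120,000 × 0.75% × 37/365 = $91.2329
Mosshurst City, February 7 – October 30, 2018: 266 days → $120,000 × 3.05% × 266/365 = $2,667.2877
The City of Saltholm, October 31 – December 31, 2018: 62 days → $120,000 × 1.7% × 62/365 = $346.5205
Total = $3,105.0411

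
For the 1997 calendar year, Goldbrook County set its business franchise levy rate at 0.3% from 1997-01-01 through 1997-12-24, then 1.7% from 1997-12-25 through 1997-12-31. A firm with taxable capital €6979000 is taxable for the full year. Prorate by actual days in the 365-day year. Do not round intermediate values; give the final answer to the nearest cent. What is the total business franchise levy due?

€22810.81

1997-01-01 to 1997-12-24: 358 days at 0.3% → €6979000 × 0.3% × 358/365 = €20535.4685
1997-12-25 to 1997-12-31: 7 days at 1.7% → €6979000 × 1.7% × 7/365 = €2275.3452
Total = €22810.8137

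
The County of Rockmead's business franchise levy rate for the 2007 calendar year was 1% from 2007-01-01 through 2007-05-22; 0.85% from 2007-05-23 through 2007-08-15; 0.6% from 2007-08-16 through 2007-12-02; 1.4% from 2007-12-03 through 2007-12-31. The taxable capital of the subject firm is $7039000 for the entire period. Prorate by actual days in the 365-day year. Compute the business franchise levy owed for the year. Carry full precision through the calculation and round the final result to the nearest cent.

$61759.99

2007-01-01 to 2007-05-22: 142 days at 1% → $7039000 × 1% × 142/365 = $27384.6027
2007-05-23 to 2007-08-15: 85 days at 0.85% → $7039000 × 0.85% × 85/365 = $13933.3630
2007-08-16 to 2007-12-02: 109 days at 0.6% → $7039000 × 0.6% × 109/365 = $12612.3452
2007-12-03 to 2007-12-31: 29 days at 1.4% → $7039000 × 1.4% × 29/365 = $7829.6822
Total = $61759.9932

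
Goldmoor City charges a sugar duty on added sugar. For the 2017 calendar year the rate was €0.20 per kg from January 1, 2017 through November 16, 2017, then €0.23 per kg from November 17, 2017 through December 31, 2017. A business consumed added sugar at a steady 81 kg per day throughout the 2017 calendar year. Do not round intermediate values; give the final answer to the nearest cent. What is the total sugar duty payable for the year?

January 1 – November 16, 2017: 320 days × 81 kg/day = 25,920 kg at €0.20/kg → €5,184.00
November 17 – December 31, 2017: 45 days × 81 kg/day = 3,645 kg at €0.23/kg → €838.35

€6,022.35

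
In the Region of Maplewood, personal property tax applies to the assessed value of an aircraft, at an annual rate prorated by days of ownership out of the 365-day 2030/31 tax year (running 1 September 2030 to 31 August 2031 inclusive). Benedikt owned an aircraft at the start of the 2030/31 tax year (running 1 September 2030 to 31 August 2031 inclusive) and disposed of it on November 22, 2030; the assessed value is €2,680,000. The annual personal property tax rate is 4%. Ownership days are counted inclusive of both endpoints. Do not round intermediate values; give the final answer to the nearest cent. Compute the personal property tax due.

€24,376.99

Days held (September 1 – November 22, 2030): 83 out of 365
Tax = €2,680,000 × 4% × 83/365 = €24,376.9863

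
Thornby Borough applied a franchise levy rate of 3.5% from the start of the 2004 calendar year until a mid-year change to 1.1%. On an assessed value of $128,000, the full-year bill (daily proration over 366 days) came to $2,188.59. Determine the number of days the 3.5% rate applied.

Let d = days at the first rate; then 366 − d days at the second rate.
$128,000 × [3.5%·d + 1.1%·(366−d)] / 366 = $2,188.59
Solving gives d = 93, so the new rate took effect on 3 April 2004.

93 days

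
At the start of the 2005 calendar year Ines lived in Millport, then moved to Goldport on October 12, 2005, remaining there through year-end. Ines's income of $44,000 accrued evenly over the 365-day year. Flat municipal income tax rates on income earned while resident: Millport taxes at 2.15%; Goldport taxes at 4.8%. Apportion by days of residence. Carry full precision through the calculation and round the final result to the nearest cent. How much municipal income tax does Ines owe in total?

$1,204.76

Millport, January 1 – October 11, 2005: 284 days → $44,000 × 2.15% × 284/365 = $736.0658
Goldport, October 12 – December 31, 2005: 81 days → $44,000 × 4.8% × 81/365 = $468.6904
Total = $1,204.7562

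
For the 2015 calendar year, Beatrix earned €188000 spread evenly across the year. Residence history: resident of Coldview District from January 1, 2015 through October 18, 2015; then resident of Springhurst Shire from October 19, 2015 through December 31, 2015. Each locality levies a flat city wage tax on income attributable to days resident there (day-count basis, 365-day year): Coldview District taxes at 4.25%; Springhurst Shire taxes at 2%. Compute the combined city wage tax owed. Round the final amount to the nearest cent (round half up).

€7132.41

Coldview District, January 1 – October 18, 2015: 291 days → €188000 × 4.25% × 291/365 = €6370.1096
Springhurst Shire, October 19 – December 31, 2015: 74 days → €188000 × 2% × 74/365 = €762.3014
Total = €7132.4110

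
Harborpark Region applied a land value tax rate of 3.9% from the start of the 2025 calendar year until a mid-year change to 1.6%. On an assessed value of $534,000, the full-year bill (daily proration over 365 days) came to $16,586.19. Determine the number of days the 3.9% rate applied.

239 days

Let d = days at the first rate; then 365 − d days at the second rate.
$534,000 × [3.9%·d + 1.6%·(365−d)] / 365 = $16,586.19
Solving gives d = 239, so the new rate took effect on 28 August 2025.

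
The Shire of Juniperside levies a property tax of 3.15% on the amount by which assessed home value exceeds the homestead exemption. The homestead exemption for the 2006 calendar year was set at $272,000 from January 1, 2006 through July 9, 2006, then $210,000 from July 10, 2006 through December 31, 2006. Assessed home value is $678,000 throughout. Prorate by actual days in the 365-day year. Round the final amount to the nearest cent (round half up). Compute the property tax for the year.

January 1 – July 9, 2006: 190 days, exemption $272,000 → ($678,000 − $272,000) × 3.15% × 190/365 = $6,657.2877
July 10 – December 31, 2006: 175 days, exemption $210,000 → ($678,000 − $210,000) × 3.15% × 175/365 = $7,068.0822
Total = $13,725.3699

$13,725.37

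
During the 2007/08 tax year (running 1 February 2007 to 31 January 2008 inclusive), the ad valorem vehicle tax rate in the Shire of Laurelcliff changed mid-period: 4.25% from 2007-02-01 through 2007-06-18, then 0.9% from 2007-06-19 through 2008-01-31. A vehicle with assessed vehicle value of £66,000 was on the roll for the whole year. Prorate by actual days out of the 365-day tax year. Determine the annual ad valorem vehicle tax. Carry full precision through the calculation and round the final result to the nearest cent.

£1,429.94

2007-02-01 to 2007-06-18: 138 days at 4.25% → £66,000 × 4.25% × 138/365 = £1,060.5205
2007-06-19 to 2008-01-31: 227 days at 0.9% → £66,000 × 0.9% × 227/365 = £369.4192
Total = £1,429.9397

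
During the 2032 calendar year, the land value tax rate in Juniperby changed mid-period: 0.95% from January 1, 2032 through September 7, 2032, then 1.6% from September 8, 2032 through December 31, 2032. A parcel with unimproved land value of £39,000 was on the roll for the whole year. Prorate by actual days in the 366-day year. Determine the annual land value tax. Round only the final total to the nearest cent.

£450.15

January 1 – September 7, 2032: 251 days at 0.95% → £39,000 × 0.95% × 251/366 = £254.0861
September 8 – December 31, 2032: 115 days at 1.6% → £39,000 × 1.6% × 115/366 = £196.0656
Total = £450.1516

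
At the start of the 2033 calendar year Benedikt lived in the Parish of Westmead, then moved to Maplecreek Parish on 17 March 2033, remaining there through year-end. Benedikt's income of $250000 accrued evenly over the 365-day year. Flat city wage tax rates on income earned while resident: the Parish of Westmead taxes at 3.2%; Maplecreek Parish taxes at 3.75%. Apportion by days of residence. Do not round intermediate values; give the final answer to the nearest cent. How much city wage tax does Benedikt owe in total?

The Parish of Westmead, 1 January – 16 March 2033: 75 days → $250000 × 3.2% × 75/365 = $1643.8356
Maplecreek Parish, 17 March – 31 December 2033: 290 days → $250000 × 3.75% × 290/365 = $7448.6301
Total = $9092.4658

$9092.47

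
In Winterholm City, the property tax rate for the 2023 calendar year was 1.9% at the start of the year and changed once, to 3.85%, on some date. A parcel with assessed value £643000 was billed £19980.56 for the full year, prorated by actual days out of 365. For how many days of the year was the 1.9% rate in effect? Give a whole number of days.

Let d = days at the first rate; then 365 − d days at the second rate.
£643000 × [1.9%·d + 3.85%·(365−d)] / 365 = £19980.56
Solving gives d = 139, so the new rate took effect on 20 May 2023.

139 days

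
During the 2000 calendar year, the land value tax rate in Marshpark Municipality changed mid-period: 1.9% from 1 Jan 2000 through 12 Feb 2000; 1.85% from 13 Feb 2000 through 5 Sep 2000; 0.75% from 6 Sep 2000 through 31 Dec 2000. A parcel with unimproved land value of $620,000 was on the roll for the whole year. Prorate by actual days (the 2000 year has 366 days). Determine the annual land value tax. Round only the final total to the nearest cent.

1 Jan – 12 Feb 2000: 43 days at 1.9% → $620,000 × 1.9% × 43/366 = $1,383.9891
13 Feb – 5 Sep 2000: 206 days at 1.85% → $620,000 × 1.85% × 206/366 = $6,455.7923
6 Sep – 31 Dec 2000: 117 days at 0.75% → $620,000 × 0.75% × 117/366 = $1,486.4754
Total = $9,326.2568

$9,326.26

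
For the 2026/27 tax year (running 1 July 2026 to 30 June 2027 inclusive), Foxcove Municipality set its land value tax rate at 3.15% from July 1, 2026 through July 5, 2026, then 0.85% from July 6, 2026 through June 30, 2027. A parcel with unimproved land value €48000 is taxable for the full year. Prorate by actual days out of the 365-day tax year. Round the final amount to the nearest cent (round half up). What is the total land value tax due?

July 1 – July 5, 2026: 5 days at 3.15% → €48000 × 3.15% × 5/365 = €20.7123
July 6, 2026 – June 30, 2027: 360 days at 0.85% → €48000 × 0.85% × 360/365 = €402.4110
Total = €423.1233

€423.12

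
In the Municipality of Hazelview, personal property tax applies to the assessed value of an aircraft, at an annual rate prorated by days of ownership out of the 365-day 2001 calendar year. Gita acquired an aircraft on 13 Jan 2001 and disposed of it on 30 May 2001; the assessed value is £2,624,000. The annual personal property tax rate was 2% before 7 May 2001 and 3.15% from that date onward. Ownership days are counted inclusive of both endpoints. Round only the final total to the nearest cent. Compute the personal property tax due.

£21,825.93

13 Jan – 6 May 2001: 114 days at 2% → £2,624,000 × 2% × 114/365 = £16,391.0137
7 May – 30 May 2001: 24 days at 3.15% → £2,624,000 × 3.15% × 24/365 = £5,434.9151
Total = £21,825.9288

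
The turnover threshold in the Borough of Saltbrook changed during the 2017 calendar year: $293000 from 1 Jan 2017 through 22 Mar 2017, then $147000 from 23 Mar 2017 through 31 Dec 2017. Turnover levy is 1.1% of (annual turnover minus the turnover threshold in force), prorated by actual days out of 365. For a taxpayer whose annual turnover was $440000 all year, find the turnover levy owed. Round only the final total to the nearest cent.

$2866.60

1 Jan – 22 Mar 2017: 81 days, exemption $293000 → ($440000 − $293000) × 1.1% × 81/365 = $358.8411
23 Mar – 31 Dec 2017: 284 days, exemption $147000 → ($440000 − $147000) × 1.1% × 284/365 = $2507.7589
Total = $2866.6000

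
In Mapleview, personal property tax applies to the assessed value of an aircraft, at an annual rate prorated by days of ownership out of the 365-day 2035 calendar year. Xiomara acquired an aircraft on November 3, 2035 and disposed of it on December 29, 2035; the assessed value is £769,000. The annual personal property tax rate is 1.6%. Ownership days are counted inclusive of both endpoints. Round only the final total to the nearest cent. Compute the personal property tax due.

Days held (November 3 – December 29, 2035): 57 out of 365
Tax = £769,000 × 1.6% × 57/365 = £1,921.4466

£1,921.45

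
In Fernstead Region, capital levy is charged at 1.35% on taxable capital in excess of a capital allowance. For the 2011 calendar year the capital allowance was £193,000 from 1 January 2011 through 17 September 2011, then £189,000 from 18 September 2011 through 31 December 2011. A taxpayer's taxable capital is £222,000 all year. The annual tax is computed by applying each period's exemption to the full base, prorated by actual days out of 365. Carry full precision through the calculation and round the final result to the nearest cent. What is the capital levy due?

£407.03

1 January – 17 September 2011: 260 days, exemption £193,000 → (£222,000 − £193,000) × 1.35% × 260/365 = £278.8767
18 September – 31 December 2011: 105 days, exemption £189,000 → (£222,000 − £189,000) × 1.35% × 105/365 = £128.1575
Total = £407.0342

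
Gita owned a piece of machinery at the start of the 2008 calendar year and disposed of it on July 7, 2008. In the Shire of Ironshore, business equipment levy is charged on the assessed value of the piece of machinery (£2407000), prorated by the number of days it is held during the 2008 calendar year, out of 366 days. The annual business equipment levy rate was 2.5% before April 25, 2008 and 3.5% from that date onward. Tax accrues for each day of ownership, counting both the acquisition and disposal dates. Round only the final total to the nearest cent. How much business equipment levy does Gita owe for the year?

January 1 – April 24, 2008: 115 days at 2.5% → £2407000 × 2.5% × 115/366 = £18907.4454
April 25 – July 7, 2008: 74 days at 3.5% → £2407000 × 3.5% × 74/366 = £17033.1421
Total = £35940.5874

£35940.59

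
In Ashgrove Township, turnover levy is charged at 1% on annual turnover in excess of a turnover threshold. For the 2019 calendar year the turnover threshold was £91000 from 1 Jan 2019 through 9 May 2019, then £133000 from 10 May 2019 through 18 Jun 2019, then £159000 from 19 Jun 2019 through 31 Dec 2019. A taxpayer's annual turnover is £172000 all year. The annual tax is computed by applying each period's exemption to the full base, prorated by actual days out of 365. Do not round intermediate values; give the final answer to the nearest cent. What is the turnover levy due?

£398.82

1 Jan – 9 May 2019: 129 days, exemption £91000 → (£172000 − £91000) × 1% × 129/365 = £286.2740
10 May – 18 Jun 2019: 40 days, exemption £133000 → (£172000 − £133000) × 1% × 40/365 = £42.7397
19 Jun – 31 Dec 2019: 196 days, exemption £159000 → (£172000 − £159000) × 1% × 196/365 = £69.8082
Total = £398.8219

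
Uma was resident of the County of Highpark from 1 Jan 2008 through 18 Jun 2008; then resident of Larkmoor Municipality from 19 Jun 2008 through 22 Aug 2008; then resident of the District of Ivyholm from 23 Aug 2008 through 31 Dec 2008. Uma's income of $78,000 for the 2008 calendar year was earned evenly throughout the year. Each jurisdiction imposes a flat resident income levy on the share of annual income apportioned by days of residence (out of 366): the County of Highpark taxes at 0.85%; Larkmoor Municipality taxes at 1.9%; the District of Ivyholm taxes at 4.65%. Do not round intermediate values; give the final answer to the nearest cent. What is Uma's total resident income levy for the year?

$1,869.34

The County of Highpark, 1 Jan – 18 Jun 2008: 170 days → $78,000 × 0.85% × 170/366 = $307.9508
Larkmoor Municipality, 19 Jun – 22 Aug 2008: 65 days → $78,000 × 1.9% × 65/366 = $263.1967
The District of Ivyholm, 23 Aug – 31 Dec 2008: 131 days → $78,000 × 4.65% × 131/366 = $1,298.1885
Total = $1,869.3361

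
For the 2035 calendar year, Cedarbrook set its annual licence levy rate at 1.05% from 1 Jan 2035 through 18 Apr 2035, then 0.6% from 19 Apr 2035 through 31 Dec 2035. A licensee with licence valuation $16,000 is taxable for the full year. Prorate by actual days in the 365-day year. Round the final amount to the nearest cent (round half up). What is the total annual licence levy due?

$117.30

1 Jan – 18 Apr 2035: 108 days at 1.05% → $16,000 × 1.05% × 108/365 = $49.7096
19 Apr – 31 Dec 2035: 257 days at 0.6% → $16,000 × 0.6% × 257/365 = $67.5945
Total = $117.3041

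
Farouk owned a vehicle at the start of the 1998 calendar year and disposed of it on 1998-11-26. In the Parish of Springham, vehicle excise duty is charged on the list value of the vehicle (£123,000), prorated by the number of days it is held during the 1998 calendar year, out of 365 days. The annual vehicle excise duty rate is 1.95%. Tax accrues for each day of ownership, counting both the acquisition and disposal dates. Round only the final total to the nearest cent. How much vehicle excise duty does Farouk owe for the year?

£2,168.51

Days held (1998-01-01 to 1998-11-26): 330 out of 365
Tax = £123,000 × 1.95% × 330/365 = £2,168.5068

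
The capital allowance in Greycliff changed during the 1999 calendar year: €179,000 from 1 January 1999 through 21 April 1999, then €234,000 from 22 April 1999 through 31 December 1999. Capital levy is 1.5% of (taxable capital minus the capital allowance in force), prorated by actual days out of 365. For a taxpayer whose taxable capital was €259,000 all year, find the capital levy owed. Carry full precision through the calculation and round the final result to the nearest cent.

€625.89

1 January – 21 April 1999: 111 days, exemption €179,000 → (€259,000 − €179,000) × 1.5% × 111/365 = €364.9315
22 April – 31 December 1999: 254 days, exemption €234,000 → (€259,000 − €234,000) × 1.5% × 254/365 = €260.9589
Total = €625.8904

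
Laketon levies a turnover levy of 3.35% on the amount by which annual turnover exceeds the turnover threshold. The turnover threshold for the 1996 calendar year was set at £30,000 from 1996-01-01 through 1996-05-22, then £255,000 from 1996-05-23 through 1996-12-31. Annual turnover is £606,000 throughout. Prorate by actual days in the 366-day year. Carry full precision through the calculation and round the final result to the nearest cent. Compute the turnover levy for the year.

1996-01-01 to 1996-05-22: 143 days, exemption £30,000 → (£606,000 − £30,000) × 3.35% × 143/366 = £7,539.1475
1996-05-23 to 1996-12-31: 223 days, exemption £255,000 → (£606,000 − £255,000) × 3.35% × 223/366 = £7,164.3320
Total = £14,703.4795

£14,703.48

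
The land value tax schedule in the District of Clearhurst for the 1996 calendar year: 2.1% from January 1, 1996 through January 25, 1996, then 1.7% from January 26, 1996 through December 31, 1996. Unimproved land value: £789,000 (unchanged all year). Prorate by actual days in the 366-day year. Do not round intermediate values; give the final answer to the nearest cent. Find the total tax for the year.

January 1 – January 25, 1996: 25 days at 2.1% → £789,000 × 2.1% × 25/366 = £1,131.7623
January 26 – December 31, 1996: 341 days at 1.7% → £789,000 × 1.7% × 341/366 = £12,496.8115
Total = £13,628.5738

£13,628.57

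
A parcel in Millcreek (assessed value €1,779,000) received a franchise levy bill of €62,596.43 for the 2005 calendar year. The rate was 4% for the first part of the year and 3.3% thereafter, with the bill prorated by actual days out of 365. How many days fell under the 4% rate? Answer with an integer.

Let d = days at the first rate; then 365 − d days at the second rate.
€1,779,000 × [4%·d + 3.3%·(365−d)] / 365 = €62,596.43
Solving gives d = 114, so the new rate took effect on April 25, 2005.

114 days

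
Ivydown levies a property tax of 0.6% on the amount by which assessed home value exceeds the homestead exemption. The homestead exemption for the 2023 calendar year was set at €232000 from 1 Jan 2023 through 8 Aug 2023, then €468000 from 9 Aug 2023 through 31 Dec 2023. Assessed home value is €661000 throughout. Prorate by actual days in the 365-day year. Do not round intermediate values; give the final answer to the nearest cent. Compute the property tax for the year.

€2011.48

1 Jan – 8 Aug 2023: 220 days, exemption €232000 → (€661000 − €232000) × 0.6% × 220/365 = €1551.4521
9 Aug – 31 Dec 2023: 145 days, exemption €468000 → (€661000 − €468000) × 0.6% × 145/365 = €460.0274
Total = €2011.4795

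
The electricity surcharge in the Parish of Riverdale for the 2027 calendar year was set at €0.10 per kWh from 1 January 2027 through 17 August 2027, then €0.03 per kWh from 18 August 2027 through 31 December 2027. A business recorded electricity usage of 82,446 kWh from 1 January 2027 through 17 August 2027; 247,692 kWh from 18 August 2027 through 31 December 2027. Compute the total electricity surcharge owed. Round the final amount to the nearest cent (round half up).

€15,675.36

1 January – 17 August 2027: 82,446 kWh at €0.10/kWh → €8,244.60
18 August – 31 December 2027: 247,692 kWh at €0.03/kWh → €7,430.76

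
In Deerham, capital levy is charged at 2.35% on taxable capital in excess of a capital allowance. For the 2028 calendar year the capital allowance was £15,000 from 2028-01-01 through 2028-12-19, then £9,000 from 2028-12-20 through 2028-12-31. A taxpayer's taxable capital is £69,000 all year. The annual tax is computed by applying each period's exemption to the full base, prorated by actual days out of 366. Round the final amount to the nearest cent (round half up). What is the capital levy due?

2028-01-01 to 2028-12-19: 354 days, exemption £15,000 → (£69,000 − £15,000) × 2.35% × 354/366 = £1,227.3934
2028-12-20 to 2028-12-31: 12 days, exemption £9,000 → (£69,000 − £9,000) × 2.35% × 12/366 = £46.2295
Total = £1,273.6230

£1,273.62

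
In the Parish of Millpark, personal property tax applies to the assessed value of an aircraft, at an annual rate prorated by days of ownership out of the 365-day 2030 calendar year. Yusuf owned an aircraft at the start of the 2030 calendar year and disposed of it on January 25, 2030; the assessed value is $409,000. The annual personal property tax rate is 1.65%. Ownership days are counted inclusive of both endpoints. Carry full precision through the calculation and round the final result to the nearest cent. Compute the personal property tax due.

$462.23

Days held (January 1 – January 25, 2030): 25 out of 365
Tax = $409,000 × 1.65% × 25/365 = $462.2260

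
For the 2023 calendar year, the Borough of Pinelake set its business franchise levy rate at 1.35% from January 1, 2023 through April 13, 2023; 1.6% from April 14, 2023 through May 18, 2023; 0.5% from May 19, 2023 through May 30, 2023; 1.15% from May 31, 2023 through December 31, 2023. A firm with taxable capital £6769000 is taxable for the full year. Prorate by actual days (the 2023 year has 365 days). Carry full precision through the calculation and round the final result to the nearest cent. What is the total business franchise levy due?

£83138.16

January 1 – April 13, 2023: 103 days at 1.35% → £6769000 × 1.35% × 103/365 = £25787.1082
April 14 – May 18, 2023: 35 days at 1.6% → £6769000 × 1.6% × 35/365 = £10385.3151
May 19 – May 30, 2023: 12 days at 0.5% → £6769000 × 0.5% × 12/365 = £1112.7123
May 31 – December 31, 2023: 215 days at 1.15% → £6769000 × 1.15% × 215/365 = £45853.0205
Total = £83138.1562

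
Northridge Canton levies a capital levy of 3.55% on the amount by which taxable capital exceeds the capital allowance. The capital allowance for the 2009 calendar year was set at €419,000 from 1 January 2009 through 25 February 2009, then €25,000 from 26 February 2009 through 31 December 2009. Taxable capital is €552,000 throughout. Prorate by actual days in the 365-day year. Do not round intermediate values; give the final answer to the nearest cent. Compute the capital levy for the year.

1 January – 25 February 2009: 56 days, exemption €419,000 → (€552,000 − €419,000) × 3.55% × 56/365 = €724.3945
26 February – 31 December 2009: 309 days, exemption €25,000 → (€552,000 − €25,000) × 3.55% × 309/365 = €15,838.1548
Total = €16,562.5493

€16,562.55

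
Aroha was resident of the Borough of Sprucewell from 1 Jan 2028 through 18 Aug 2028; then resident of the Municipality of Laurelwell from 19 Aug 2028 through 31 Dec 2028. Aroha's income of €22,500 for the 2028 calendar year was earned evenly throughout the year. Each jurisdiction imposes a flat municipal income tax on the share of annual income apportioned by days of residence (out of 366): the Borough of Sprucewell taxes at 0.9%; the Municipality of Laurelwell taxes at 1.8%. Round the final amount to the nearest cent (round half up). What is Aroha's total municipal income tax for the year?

€277.19

The Borough of Sprucewell, 1 Jan – 18 Aug 2028: 231 days → €22,500 × 0.9% × 231/366 = €127.8074
The Municipality of Laurelwell, 19 Aug – 31 Dec 2028: 135 days → €22,500 × 1.8% × 135/366 = €149.3852
Total = €277.1926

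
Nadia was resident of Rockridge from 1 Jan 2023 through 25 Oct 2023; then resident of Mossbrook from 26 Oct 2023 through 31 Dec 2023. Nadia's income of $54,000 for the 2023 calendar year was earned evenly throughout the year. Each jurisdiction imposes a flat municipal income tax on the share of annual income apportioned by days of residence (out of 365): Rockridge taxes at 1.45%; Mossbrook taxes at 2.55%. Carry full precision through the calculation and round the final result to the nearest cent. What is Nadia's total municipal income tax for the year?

$892.04

Rockridge, 1 Jan – 25 Oct 2023: 298 days → $54,000 × 1.45% × 298/365 = $639.2712
Mossbrook, 26 Oct – 31 Dec 2023: 67 days → $54,000 × 2.55% × 67/365 = $252.7644
Total = $892.0356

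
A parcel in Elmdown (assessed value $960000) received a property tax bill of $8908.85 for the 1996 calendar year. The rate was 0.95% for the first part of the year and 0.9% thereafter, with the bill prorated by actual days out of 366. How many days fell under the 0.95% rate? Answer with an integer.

Let d = days at the first rate; then 366 − d days at the second rate.
$960000 × [0.95%·d + 0.9%·(366−d)] / 366 = $8908.85
Solving gives d = 205, so the new rate took effect on July 24, 1996.

205 days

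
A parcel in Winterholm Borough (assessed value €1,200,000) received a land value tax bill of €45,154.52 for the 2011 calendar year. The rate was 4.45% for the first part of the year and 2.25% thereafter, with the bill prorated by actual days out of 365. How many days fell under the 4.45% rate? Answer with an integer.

Let d = days at the first rate; then 365 − d days at the second rate.
€1,200,000 × [4.45%·d + 2.25%·(365−d)] / 365 = €45,154.52
Solving gives d = 251, so the new rate took effect on September 9, 2011.

251 days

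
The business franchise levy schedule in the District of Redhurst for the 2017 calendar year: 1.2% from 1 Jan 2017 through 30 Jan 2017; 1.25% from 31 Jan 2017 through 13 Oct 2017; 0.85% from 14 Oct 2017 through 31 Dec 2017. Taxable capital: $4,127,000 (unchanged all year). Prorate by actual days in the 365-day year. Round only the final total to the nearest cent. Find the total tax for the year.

1 Jan – 30 Jan 2017: 30 days at 1.2% → $4,127,000 × 1.2% × 30/365 = $4,070.4658
31 Jan – 13 Oct 2017: 256 days at 1.25% → $4,127,000 × 1.25% × 256/365 = $36,181.9178
14 Oct – 31 Dec 2017: 79 days at 0.85% → $4,127,000 × 0.85% × 79/365 = $7,592.5493
Total = $47,844.9329

$47,844.93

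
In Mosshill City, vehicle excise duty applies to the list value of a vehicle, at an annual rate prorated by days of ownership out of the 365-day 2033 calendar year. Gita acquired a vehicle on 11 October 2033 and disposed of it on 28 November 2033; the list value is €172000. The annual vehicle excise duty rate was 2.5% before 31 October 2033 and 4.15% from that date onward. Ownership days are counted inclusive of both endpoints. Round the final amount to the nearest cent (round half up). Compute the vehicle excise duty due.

11 October – 30 October 2033: 20 days at 2.5% → €172000 × 2.5% × 20/365 = €235.6164
31 October – 28 November 2033: 29 days at 4.15% → €172000 × 4.15% × 29/365 = €567.1288
Total = €802.7452

€802.75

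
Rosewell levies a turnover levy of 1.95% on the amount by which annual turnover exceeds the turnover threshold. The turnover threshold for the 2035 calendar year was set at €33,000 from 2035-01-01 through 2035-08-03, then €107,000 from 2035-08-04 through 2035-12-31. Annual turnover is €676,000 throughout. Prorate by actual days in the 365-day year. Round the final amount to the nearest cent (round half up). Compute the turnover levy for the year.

2035-01-01 to 2035-08-03: 215 days, exemption €33,000 → (€676,000 − €33,000) × 1.95% × 215/365 = €7,385.6918
2035-08-04 to 2035-12-31: 150 days, exemption €107,000 → (€676,000 − €107,000) × 1.95% × 150/365 = €4,559.7945
Total = €11,945.4863

€11,945.49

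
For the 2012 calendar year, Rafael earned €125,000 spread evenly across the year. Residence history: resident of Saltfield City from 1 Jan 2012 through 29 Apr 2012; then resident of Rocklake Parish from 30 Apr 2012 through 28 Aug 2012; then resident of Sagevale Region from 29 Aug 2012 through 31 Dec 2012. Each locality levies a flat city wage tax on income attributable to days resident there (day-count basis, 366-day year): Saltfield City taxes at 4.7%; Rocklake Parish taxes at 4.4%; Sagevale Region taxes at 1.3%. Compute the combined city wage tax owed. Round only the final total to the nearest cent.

Saltfield City, 1 Jan – 29 Apr 2012: 120 days → €125,000 × 4.7% × 120/366 = €1,926.2295
Rocklake Parish, 30 Apr – 28 Aug 2012: 121 days → €125,000 × 4.4% × 121/366 = €1,818.3060
Sagevale Region, 29 Aug – 31 Dec 2012: 125 days → €125,000 × 1.3% × 125/366 = €554.9863
Total = €4,299.5219

€4,299.52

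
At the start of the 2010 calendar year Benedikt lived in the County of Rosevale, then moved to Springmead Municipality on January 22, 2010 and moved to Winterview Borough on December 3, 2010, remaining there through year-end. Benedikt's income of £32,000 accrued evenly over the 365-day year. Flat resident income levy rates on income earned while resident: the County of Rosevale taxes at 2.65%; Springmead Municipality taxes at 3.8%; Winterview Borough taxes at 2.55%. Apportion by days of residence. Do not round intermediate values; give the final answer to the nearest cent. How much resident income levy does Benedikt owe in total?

£1,163.05

The County of Rosevale, January 1 – January 21, 2010: 21 days → £32,000 × 2.65% × 21/365 = £48.7890
Springmead Municipality, January 22 – December 2, 2010: 315 days → £32,000 × 3.8% × 315/365 = £1,049.4247
Winterview Borough, December 3 – December 31, 2010: 29 days → £32,000 × 2.55% × 29/365 = £64.8329
Total = £1,163.0466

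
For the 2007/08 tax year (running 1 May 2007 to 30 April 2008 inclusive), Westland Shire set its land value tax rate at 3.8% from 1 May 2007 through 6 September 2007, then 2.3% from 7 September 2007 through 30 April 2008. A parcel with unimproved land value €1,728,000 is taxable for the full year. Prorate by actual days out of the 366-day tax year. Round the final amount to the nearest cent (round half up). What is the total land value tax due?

1 May – 6 September 2007: 129 days at 3.8% → €1,728,000 × 3.8% × 129/366 = €23,143.8689
7 September 2007 – 30 April 2008: 237 days at 2.3% → €1,728,000 × 2.3% × 237/366 = €25,735.8689
Total = €48,879.7377

€48,879.74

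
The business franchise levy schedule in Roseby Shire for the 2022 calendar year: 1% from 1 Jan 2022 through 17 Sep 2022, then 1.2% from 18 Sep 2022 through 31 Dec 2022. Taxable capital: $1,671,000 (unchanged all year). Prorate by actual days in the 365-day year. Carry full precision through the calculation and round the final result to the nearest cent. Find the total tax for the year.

$17,671.40

1 Jan – 17 Sep 2022: 260 days at 1% → $1,671,000 × 1% × 260/365 = $11,903.0137
18 Sep – 31 Dec 2022: 105 days at 1.2% → $1,671,000 × 1.2% × 105/365 = $5,768.3836
Total = $17,671.3973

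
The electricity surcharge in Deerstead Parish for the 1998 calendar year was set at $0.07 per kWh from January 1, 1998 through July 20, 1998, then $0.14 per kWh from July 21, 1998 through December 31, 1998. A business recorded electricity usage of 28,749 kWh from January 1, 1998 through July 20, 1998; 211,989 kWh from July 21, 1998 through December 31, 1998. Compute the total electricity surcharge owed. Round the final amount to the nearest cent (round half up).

$31,690.89

January 1 – July 20, 1998: 28,749 kWh at $0.07/kWh → $2,012.43
July 21 – December 31, 1998: 211,989 kWh at $0.14/kWh → $29,678.46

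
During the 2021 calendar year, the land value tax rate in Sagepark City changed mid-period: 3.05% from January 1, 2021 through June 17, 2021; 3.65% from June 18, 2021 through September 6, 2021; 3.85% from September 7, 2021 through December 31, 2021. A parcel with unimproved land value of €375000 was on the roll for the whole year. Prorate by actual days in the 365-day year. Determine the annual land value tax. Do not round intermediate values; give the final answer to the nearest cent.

January 1 – June 17, 2021: 168 days at 3.05% → €375000 × 3.05% × 168/365 = €5264.3836
June 18 – September 6, 2021: 81 days at 3.65% → €375000 × 3.65% × 81/365 = €3037.5000
September 7 – December 31, 2021: 116 days at 3.85% → €375000 × 3.85% × 116/365 = €4588.3562
Total = €12890.2397

€12890.24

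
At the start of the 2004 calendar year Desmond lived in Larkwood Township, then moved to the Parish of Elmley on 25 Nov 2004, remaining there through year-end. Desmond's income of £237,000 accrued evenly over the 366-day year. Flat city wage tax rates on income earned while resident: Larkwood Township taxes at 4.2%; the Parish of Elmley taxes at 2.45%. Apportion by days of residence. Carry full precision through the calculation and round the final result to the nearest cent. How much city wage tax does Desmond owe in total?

Larkwood Township, 1 Jan – 24 Nov 2004: 329 days → £237,000 × 4.2% × 329/366 = £8,947.7213
The Parish of Elmley, 25 Nov – 31 Dec 2004: 37 days → £237,000 × 2.45% × 37/366 = £586.9959
Total = £9,534.7172

£9,534.72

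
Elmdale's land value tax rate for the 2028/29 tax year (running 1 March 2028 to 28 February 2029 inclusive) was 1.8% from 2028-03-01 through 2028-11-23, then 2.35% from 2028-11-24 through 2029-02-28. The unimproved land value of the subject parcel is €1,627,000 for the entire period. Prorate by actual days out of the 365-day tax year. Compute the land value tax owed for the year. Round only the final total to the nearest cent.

€31,664.09

2028-03-01 to 2028-11-23: 268 days at 1.8% → €1,627,000 × 1.8% × 268/365 = €21,503.1452
2028-11-24 to 2029-02-28: 97 days at 2.35% → €1,627,000 × 2.35% × 97/365 = €10,160.9493
Total = €31,664.0945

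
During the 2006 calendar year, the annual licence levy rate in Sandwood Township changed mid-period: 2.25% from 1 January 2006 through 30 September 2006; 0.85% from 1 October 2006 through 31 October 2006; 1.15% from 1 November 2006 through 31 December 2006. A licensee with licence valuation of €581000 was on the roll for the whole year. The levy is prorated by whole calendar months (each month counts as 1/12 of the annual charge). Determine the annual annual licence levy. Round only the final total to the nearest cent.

1 January – 30 September 2006: 9 months at 2.25% → €581000 × 2.25% × 9/12 = €9804.3750
1 October – 31 October 2006: 1 month at 0.85% → €581000 × 0.85% × 1/12 = €411.5417
1 November – 31 December 2006: 2 months at 1.15% → €581000 × 1.15% × 2/12 = €1113.5833
Total = €11329.5000

€11329.50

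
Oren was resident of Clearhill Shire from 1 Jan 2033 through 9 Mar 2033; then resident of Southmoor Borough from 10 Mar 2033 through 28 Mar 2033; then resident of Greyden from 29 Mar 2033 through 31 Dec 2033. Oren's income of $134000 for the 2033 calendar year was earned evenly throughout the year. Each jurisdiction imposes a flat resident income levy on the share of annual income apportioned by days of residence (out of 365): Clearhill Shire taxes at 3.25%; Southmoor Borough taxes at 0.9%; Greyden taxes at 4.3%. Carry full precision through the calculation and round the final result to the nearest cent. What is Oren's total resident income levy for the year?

$5262.71

Clearhill Shire, 1 Jan – 9 Mar 2033: 68 days → $134000 × 3.25% × 68/365 = $811.3425
Southmoor Borough, 10 Mar – 28 Mar 2033: 19 days → $134000 × 0.9% × 19/365 = $62.7781
Greyden, 29 Mar – 31 Dec 2033: 278 days → $134000 × 4.3% × 278/365 = $4388.5918
Total = $5262.7123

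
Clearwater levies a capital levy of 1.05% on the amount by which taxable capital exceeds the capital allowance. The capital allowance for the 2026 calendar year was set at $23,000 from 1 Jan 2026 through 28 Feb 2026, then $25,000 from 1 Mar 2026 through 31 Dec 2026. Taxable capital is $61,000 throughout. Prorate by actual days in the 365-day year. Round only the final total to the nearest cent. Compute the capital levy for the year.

1 Jan – 28 Feb 2026: 59 days, exemption $23,000 → ($61,000 − $23,000) × 1.05% × 59/365 = $64.4959
1 Mar – 31 Dec 2026: 306 days, exemption $25,000 → ($61,000 − $25,000) × 1.05% × 306/365 = $316.8986
Total = $381.3945

$381.39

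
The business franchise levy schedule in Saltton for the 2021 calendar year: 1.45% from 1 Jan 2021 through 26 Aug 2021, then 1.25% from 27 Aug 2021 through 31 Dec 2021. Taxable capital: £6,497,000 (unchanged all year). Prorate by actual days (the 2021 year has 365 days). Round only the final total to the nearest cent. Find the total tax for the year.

£89,685.30

1 Jan – 26 Aug 2021: 238 days at 1.45% → £6,497,000 × 1.45% × 238/365 = £61,427.8000
27 Aug – 31 Dec 2021: 127 days at 1.25% → £6,497,000 × 1.25% × 127/365 = £28,257.5000
Total = £89,685.3000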